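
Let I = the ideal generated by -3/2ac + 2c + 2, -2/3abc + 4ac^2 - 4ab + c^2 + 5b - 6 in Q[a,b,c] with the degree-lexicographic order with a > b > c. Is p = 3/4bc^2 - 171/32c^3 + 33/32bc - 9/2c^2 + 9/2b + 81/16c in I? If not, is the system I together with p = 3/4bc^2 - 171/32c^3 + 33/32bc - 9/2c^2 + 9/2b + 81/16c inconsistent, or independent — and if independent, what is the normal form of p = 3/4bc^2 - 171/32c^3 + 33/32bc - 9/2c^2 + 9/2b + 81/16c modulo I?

3/4bc^2 - 171/32c^3 + 33/32bc - 9/2c^2 + 9/2b + 81/16c lies in I (it reduces to 0).

First compute the reduced Gröbner basis of I by Buchberger's algorithm.
f_1 = -3/2ac + 2c + 2, LT = ac.
f_2 = -2/3abc + 4ac^2 - 4ab + c^2 + 5b - 6, LT = abc.

S(f_1,f_2): lcm = abc. S = 6ac^2 - 6ab - 4/3bc + 3/2c^2 + 37/6b - 9.
  leading term ac^2: subtract (-4c)·f_1 from 6ac^2 - 6ab - 4/3bc + 3/2c^2 + 37/6b - 9 → -6ab - 4/3bc + 19/2c^2 + 37/6b + 8c - 9
  leading term ab: no divisor's leading term divides it; move -6ab to the remainder.
  leading term bc: no divisor's leading term divides it; move -4/3bc to the remainder.
  leading term c^2: no divisor's leading term divides it; move 19/2c^2 to the remainder.
  leading term b: no divisor's leading term divides it; move 37/6b to the remainder.
  leading term c: no divisor's leading term divides it; move 8c to the remainder.
  leading term 1: no divisor's leading term divides it; move -9 to the remainder.
  remainder -6ab - 4/3bc + 19/2c^2 + 37/6b + 8c - 9 ≠ 0; add h_3 = -6ab - 4/3bc + 19/2c^2 + 37/6b + 8c - 9 to the basis.

S(f_1,h_3): lcm = abc. S = -2/9bc^2 + 19/12c^3 - 11/36bc + 4/3c^2 - 4/3b - 3/2c.
  leading term bc^2: no divisor's leading term divides it; move -2/9bc^2 to the remainder.
  leading term c^3: no divisor's leading term divides it; move 19/12c^3 to the remainder.
  leading term bc: no divisor's leading term divides it; move -11/36bc to the remainder.
  leading term c^2: no divisor's leading term divides it; move 4/3c^2 to the remainder.
  leading term b: no divisor's leading term divides it; move -4/3b to the remainder.
  leading term c: no divisor's leading term divides it; move -3/2c to the remainder.
  remainder -2/9bc^2 + 19/12c^3 - 11/36bc + 4/3c^2 - 4/3b - 3/2c ≠ 0; add h_4 = -2/9bc^2 + 19/12c^3 - 11/36bc + 4/3c^2 - 4/3b - 3/2c to the basis.

The other S-polynomials (S(f_2,h_3), S(f_1,h_4), S(f_2,h_4), S(h_3,h_4)) all reduce to 0 modulo the current basis, so we have a Gröbner basis.
Inter-reduce: drop elements whose leading term is divisible by another's, tail-reduce, and make monic.
Reduced Gröbner basis: {bc^2 - 57/8c^3 + 11/8bc - 6c^2 + 6b + 27/4c, ab + 2/9bc - 19/12c^2 - 37/36b - 4/3c + 3/2, ac - 4/3c - 4/3}.
Label its elements g_1 = bc^2 - 57/8c^3 + 11/8bc - 6c^2 + 6b + 27/4c, g_2 = ab + 2/9bc - 19/12c^2 - 37/36b - 4/3c + 3/2, g_3 = ac - 4/3c - 4/3.

Reduce p = 3/4bc^2 - 171/32c^3 + 33/32bc - 9/2c^2 + 9/2b + 81/16c modulo G:
  leading term bc^2: subtract (3/4)·g_1 from 3/4bc^2 - 171/32c^3 + 33/32bc - 9/2c^2 + 9/2b + 81/16c → 0
  normal form = 0.
Since the normal form is 0, p ∈ I.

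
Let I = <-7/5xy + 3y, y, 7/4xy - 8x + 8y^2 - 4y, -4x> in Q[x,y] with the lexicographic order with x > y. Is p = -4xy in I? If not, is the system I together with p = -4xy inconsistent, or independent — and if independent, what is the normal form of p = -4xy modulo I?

First compute the reduced Gröbner basis of I by Buchberger's algorithm.
f_1 = -7/5xy + 3y, LT = xy.
f_2 = y, LT = y.
f_3 = 7/4xy - 8x + 8y^2 - 4y, LT = xy.
f_4 = -4x, LT = x.

The S-polynomials (S(f_1,f_2), S(f_1,f_3), S(f_1,f_4), S(f_2,f_3), S(f_2,f_4), S(f_3,f_4)) all reduce to 0 modulo the current basis, so we have a Gröbner basis.
Inter-reduce: drop elements whose leading term is divisible by another's, tail-reduce, and make monic.
Reduced Gröbner basis: {x, y}.
Label its elements g_1 = x, g_2 = y.

Reduce p = -4xy modulo G:
  leading term xy: subtract (-4y)·g_1 from -4xy → 0
  normal form = 0.
Since the normal form is 0, p ∈ I.

-4xy lies in I (it reduces to 0).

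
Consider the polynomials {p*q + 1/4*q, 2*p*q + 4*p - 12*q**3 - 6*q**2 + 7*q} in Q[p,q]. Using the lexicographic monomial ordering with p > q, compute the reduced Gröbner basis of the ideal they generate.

G = {p - 3*q**3 - 3/2*q**2 + 13/8*q, q**4 + 1/2*q**3 - 13/24*q**2 + 1/12*q}

f_1 = p*q + 1/4*q, LT = p*q.
f_2 = 2*p*q + 4*p - 12*q**3 - 6*q**2 + 7*q, LT = p*q.

S(f_1,f_2): lcm = p*q. S = -2*p + 6*q**3 + 3*q**2 - 13/4*q.
  reduce S modulo (f_1, f_2):
  remainder -2*p + 6*q**3 + 3*q**2 - 13/4*q ≠ 0; add g_3 = -2*p + 6*q**3 + 3*q**2 - 13/4*q to the basis.

S(f_1,g_3): lcm = p*q. S = 3*q**4 + 3/2*q**3 - 13/8*q**2 + 1/4*q.
  reduce S modulo (f_1, f_2, g_3):
  remainder 3*q**4 + 3/2*q**3 - 13/8*q**2 + 1/4*q ≠ 0; add g_4 = 3*q**4 + 3/2*q**3 - 13/8*q**2 + 1/4*q to the basis.

The other S-polynomials (S(f_2,g_3), S(f_1,g_4), S(f_2,g_4), S(g_3,g_4)) all reduce to 0 modulo the current basis, so we have a Gröbner basis.
Inter-reduce: drop elements whose leading term is divisible by another's, tail-reduce, and make monic.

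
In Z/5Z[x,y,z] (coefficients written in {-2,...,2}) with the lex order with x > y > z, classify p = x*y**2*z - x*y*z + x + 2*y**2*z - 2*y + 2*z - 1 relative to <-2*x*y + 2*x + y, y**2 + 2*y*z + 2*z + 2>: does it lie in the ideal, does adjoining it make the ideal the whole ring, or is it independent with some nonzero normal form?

First compute the reduced Gröbner basis of I by Buchberger's algorithm.
f_1 = -2*x*y + 2*x + y, LT = x*y.
f_2 = y**2 + 2*y*z + 2*z + 2, LT = y**2.

S(f_1,f_2): lcm = x*y**2. S = -2*x*y*z - x*y - 2*x*z - 2*x + 2*y**2.
  reduce S modulo (f_1, f_2):
  remainder x*z + 2*x + 2*y + z + 1 ≠ 0; add h_3 = x*z + 2*x + 2*y + z + 1 to the basis.

The other S-polynomials (S(f_1,h_3), S(f_2,h_3)) all reduce to 0 modulo the current basis, so we have a Gröbner basis.
Inter-reduce: drop elements whose leading term is divisible by another's, tail-reduce, and make monic.
Reduced Gröbner basis: {x*y - x + 2*y, x*z + 2*x + 2*y + z + 1, y**2 + 2*y*z + 2*z + 2}.
Label its elements g_1 = x*y - x + 2*y, g_2 = x*z + 2*x + 2*y + z + 1, g_3 = y**2 + 2*y*z + 2*z + 2.

Reduce p = x*y**2*z - x*y*z + x + 2*y**2*z - 2*y + 2*z - 1 modulo G:
  leading term x*y**2*z: subtract (y*z)·g_1 from x*y**2*z - x*y*z + x + 2*y**2*z - 2*y + 2*z - 1 → x - 2*y + 2*z - 1
  leading term x: no divisor's leading term divides it; move x to the remainder.
  leading term y: no divisor's leading term divides it; move -2*y to the remainder.
  leading term z: no divisor's leading term divides it; move 2*z to the remainder.
  leading term 1: no divisor's leading term divides it; move -1 to the remainder.
  normal form = x - 2*y + 2*z - 1.
The normal form is nonzero, so p ∉ I. Since p minus its normal form lies in I, I + (p) = I + (r) where r = x - 2*y + 2*z - 1; decide whether this ideal is the whole ring.
Run Buchberger on G together with r (pairs among the g_i already reduce to 0 since G is a Gröbner basis):
g_1 = x*y - x + 2*y, LT = x*y.
g_2 = x*z + 2*x + 2*y + z + 1, LT = x*z.
g_3 = y**2 + 2*y*z + 2*z + 2, LT = y**2.
r = x - 2*y + 2*z - 1, LT = x.

S(g_1,r): lcm = x*y. S = -x + 2*y**2 - 2*y*z - 2*y.
  reduce S modulo (g_1, g_2, g_3, r):
  remainder -y*z + y - 2*z ≠ 0; add m_5 = -y*z + y - 2*z to the basis.

S(g_2,r): lcm = x*z. S = 2*x + 2*y*z + 2*y - 2*z**2 + 2*z + 1.
  reduce S modulo (g_1, g_2, g_3, r, m_5):
  remainder -2*y - 2*z**2 - z - 2 ≠ 0; add m_6 = -2*y - 2*z**2 - z - 2 to the basis.

S(m_5,m_6): lcm = y*z. S = -y - z**3 + 2*z**2 + z.
  reduce S modulo (g_1, g_2, g_3, r, m_5, m_6):
  remainder -z**3 - 2*z**2 - z + 1 ≠ 0; add m_7 = -z**3 - 2*z**2 - z + 1 to the basis.

The other S-polynomials (S(g_1,g_2), S(g_1,g_3), S(g_2,g_3), S(g_3,r), S(g_1,m_5), S(g_2,m_5), S(g_3,m_5), S(r,m_5), S(g_1,m_6), S(g_2,m_6), S(g_3,m_6), S(r,m_6), S(g_1,m_7), S(g_2,m_7), S(g_3,m_7), S(r,m_7), S(m_5,m_7), S(m_6,m_7)) all reduce to 0 modulo the current basis, so we have a Gröbner basis.
Inter-reduce: drop elements whose leading term is divisible by another's, tail-reduce, and make monic.
Reduced Gröbner basis: {x + 2*z**2 - 2*z + 1, y + z**2 - 2*z + 1, z**3 + 2*z**2 + z - 1}.
The reduced Gröbner basis of I + (p) is {x + 2*z**2 - 2*z + 1, y + z**2 - 2*z + 1, z**3 + 2*z**2 + z - 1} ≠ {1}, a proper ideal, so the enlarged system stays consistent: p is independent of I, with normal form x - 2*y + 2*z - 1.

x*y**2*z - x*y*z + x + 2*y**2*z - 2*y + 2*z - 1 is independent of I; its normal form modulo I is x - 2*y + 2*z - 1.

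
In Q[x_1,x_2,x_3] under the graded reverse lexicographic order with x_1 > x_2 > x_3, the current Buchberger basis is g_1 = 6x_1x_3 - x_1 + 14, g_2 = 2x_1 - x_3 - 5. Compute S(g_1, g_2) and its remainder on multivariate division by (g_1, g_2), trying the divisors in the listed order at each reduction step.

lcm(LM(g_1), LM(g_2)) = x_1x_3.
S = (lcm/LT(g_1))·g_1 − (lcm/LT(g_2))·g_2 = 1/2x_3^2 - 1/6x_1 + 5/2x_3 + 7/3.
Reduce S modulo (g_1, g_2) in that order:
  leading term x_3^2: no divisor's leading term divides it; move 1/2x_3^2 to the remainder.
  leading term x_1: subtract (-1/12)·g_2 from -1/6x_1 + 5/2x_3 + 7/3 → 29/12x_3 + 23/12
  leading term x_3: no divisor's leading term divides it; move 29/12x_3 to the remainder.
  leading term 1: no divisor's leading term divides it; move 23/12 to the remainder.
The remainder 1/2x_3^2 + 29/12x_3 + 23/12 is nonzero, so it would be added as the next basis element.
This is the inner loop of Buchberger's algorithm — each nonzero remainder becomes a new basis element.

S(g_1, g_2) = 1/2x_3^2 - 1/6x_1 + 5/2x_3 + 7/3; remainder on division = 1/2x_3^2 + 29/12x_3 + 23/12.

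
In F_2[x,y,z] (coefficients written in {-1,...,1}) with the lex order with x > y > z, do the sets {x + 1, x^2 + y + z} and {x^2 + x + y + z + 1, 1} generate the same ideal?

Two ideals are equal iff their reduced Gröbner bases coincide (the reduced basis is unique for a fixed ordering).
Buchberger on the first generating set:
f_1 = x + 1, LT = x.
f_2 = x^2 + y + z, LT = x^2.

S(f_1,f_2): lcm = x^2. S = x + y + z.
  leading term x: subtract (1)·f_1 from x + y + z → y + z + 1
  leading term y: no divisor's leading term divides it; move y to the remainder.
  leading term z: no divisor's leading term divides it; move z to the remainder.
  leading term 1: no divisor's leading term divides it; move 1 to the remainder.
  remainder y + z + 1 ≠ 0; add g_3 = y + z + 1 to the basis.

S(f_1,g_3): leading monomials are coprime, so the S-polynomial reduces to 0 (Buchberger's first criterion).
S(f_2,g_3): leading monomials are coprime, so the S-polynomial reduces to 0 (Buchberger's first criterion).
Every S-polynomial of the final basis reduces to 0, so we have a Gröbner basis.
Inter-reduce: drop elements whose leading term is divisible by another's, tail-reduce, and make monic.
Reduced Gröbner basis: {x + 1, y + z + 1}.

Buchberger on the second generating set:
h_1 = x^2 + x + y + z + 1, LT = x^2.
h_2 = 1, LT = 1.

S(h_1,h_2): leading monomials are coprime, so the S-polynomial reduces to 0 (Buchberger's first criterion).
Every S-polynomial of the final basis reduces to 0, so we have a Gröbner basis.
Inter-reduce: drop elements whose leading term is divisible by another's, tail-reduce, and make monic.
Reduced Gröbner basis: {1}.

These differ, so the ideals are not equal.

No, the ideals differ.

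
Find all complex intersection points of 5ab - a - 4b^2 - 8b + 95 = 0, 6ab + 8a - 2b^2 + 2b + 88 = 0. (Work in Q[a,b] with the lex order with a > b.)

Compute a lex Gröbner basis by Buchberger's algorithm.
f_1 = 5ab - a - 4b^2 - 8b + 95, LT = ab.
f_2 = 6ab + 8a - 2b^2 + 2b + 88, LT = ab.

S(f_1,f_2): lcm = ab. S = -23/15a - 7/15b^2 - 29/15b + 13/3.
  reduce S modulo (f_1, f_2):
  remainder -23/15a - 7/15b^2 - 29/15b + 13/3 ≠ 0; add h_3 = -23/15a - 7/15b^2 - 29/15b + 13/3 to the basis.

S(f_1,h_3): lcm = ab. S = -1/5a - 7/23b^3 - 237/115b^2 + 141/115b + 19.
  reduce S modulo (f_1, f_2, h_3):
  remainder -7/23b^3 - 2b^2 + 34/23b + 424/23 ≠ 0; add h_4 = -7/23b^3 - 2b^2 + 34/23b + 424/23 to the basis.

The other S-polynomials (S(f_2,h_3), S(f_1,h_4), S(f_2,h_4), S(h_3,h_4)) all reduce to 0 modulo the current basis, so we have a Gröbner basis.
Inter-reduce: drop elements whose leading term is divisible by another's, tail-reduce, and make monic.
Reduced Gröbner basis: {a + 7/23b^2 + 29/23b - 65/23, b^3 + 46/7b^2 - 34/7b - 424/7}.

Since the basis is lex-ordered, b^3 + 46/7b^2 - 34/7b - 424/7 is univariate in b. Its roots are {-4, -9/7 + sqrt(823)/7, -sqrt(823)/7 - 9/7}. Back-substituting each root into the other basis elements fixes the other coordinates.
  b = -4: the earlier basis element becomes a - 3 = 0, giving a = 3 — point (3, -4).
  b = -9/7 + sqrt(823)/7: the earlier basis element becomes a + 188/161 + 11*sqrt(823)/161 = 0, giving a = -11*sqrt(823)/161 - 188/161 — point (-11*sqrt(823)/161 - 188/161, -9/7 + sqrt(823)/7).
  b = -sqrt(823)/7 - 9/7: the earlier basis element becomes a - 11*sqrt(823)/161 + 188/161 = 0, giving a = -188/161 + 11*sqrt(823)/161 — point (-188/161 + 11*sqrt(823)/161, -sqrt(823)/7 - 9/7).

{(3, -4), (-11*sqrt(823)/161 - 188/161, -9/7 + sqrt(823)/7), (-188/161 + 11*sqrt(823)/161, -sqrt(823)/7 - 9/7)}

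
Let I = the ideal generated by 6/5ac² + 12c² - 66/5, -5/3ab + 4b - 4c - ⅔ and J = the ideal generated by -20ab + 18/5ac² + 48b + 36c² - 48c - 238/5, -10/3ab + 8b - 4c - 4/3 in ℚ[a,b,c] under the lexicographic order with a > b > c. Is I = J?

No, the ideals differ.

Two ideals are equal iff their reduced Gröbner bases coincide (the reduced basis is unique for a fixed ordering).
Buchberger on the first generating set:
f_1 = 6/5ac² + 12c² - 66/5, LT = ac².
f_2 = -5/3ab + 4b - 4c - ⅔, LT = ab.

S(f_1,f_2): lcm = abc². S = 62/5bc² - 11b - 12/5c³ - ⅖c².
  reduce S modulo (f_1, f_2):
  remainder 62/5bc² - 11b - 12/5c³ - ⅖c² ≠ 0; add g_3 = 62/5bc² - 11b - 12/5c³ - ⅖c² to the basis.

The other S-polynomials (S(f_1,g_3), S(f_2,g_3)) all reduce to 0 modulo the current basis, so we have a Gröbner basis.
Inter-reduce: drop elements whose leading term is divisible by another's, tail-reduce, and make monic.
Reduced Gröbner basis: {ab - 12/5b + 12/5c + ⅖, ac² + 10c² - 11, bc² - 55/62b - 6/31c³ - 1/31c²}.

Buchberger on the second generating set:
h_1 = -20ab + 18/5ac² + 48b + 36c² - 48c - 238/5, LT = ab.
h_2 = -10/3ab + 8b - 4c - 4/3, LT = ab.

S(h_1,h_2): lcm = ab. S = -9/50ac² - 9/5c² + 6/5c + 99/50.
  reduce S modulo (h_1, h_2):
  remainder -9/50ac² - 9/5c² + 6/5c + 99/50 ≠ 0; add k_3 = -9/50ac² - 9/5c² + 6/5c + 99/50 to the basis.

S(h_1,k_3): lcm = abc². S = -9/50ac⁴ - 62/5bc² + 20/3bc + 11b - 9/5c⁴ + 12/5c³ + 119/50c².
  reduce S modulo (h_1, h_2, k_3):
  remainder -62/5bc² + 20/3bc + 11b + 6/5c³ + ⅖c² ≠ 0; add k_4 = -62/5bc² + 20/3bc + 11b + 6/5c³ + ⅖c² to the basis.

The other S-polynomials (S(h_2,k_3), S(h_1,k_4), S(h_2,k_4), S(k_3,k_4)) all reduce to 0 modulo the current basis, so we have a Gröbner basis.
Inter-reduce: drop elements whose leading term is divisible by another's, tail-reduce, and make monic.
Reduced Gröbner basis: {ab - 12/5b + 6/5c + ⅖, ac² + 10c² - 20/3c - 11, bc² - 50/93bc - 55/62b - 3/31c³ - 1/31c²}.

Since the reduced bases disagree, the two ideals are not the same.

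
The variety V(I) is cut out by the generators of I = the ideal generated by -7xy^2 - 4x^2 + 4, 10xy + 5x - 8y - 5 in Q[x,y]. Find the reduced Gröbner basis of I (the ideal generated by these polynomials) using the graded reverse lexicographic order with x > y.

f_1 = -7xy^2 - 4x^2 + 4, LT = xy^2.
f_2 = 10xy + 5x - 8y - 5, LT = xy.

S(f_1,f_2): lcm = xy^2. S = 4/7x^2 - 1/2xy + 4/5y^2 + 1/2y - 4/7.
  leading term x^2: no divisor's leading term divides it; move 4/7x^2 to the remainder.
  leading term xy: subtract (-1/20)·f_2 from -1/2xy + 4/5y^2 + 1/2y - 4/7 → 4/5y^2 + 1/4x + 1/10y - 23/28
  leading term y^2: no divisor's leading term divides it; move 4/5y^2 to the remainder.
  leading term x: no divisor's leading term divides it; move 1/4x to the remainder.
  leading term y: no divisor's leading term divides it; move 1/10y to the remainder.
  leading term 1: no divisor's leading term divides it; move -23/28 to the remainder.
  remainder 4/7x^2 + 4/5y^2 + 1/4x + 1/10y - 23/28 ≠ 0; add g_3 = 4/7x^2 + 4/5y^2 + 1/4x + 1/10y - 23/28 to the basis.

S(f_1,g_3): lcm = x^2y^2. S = -7/5y^4 + 4/7x^3 - 7/16xy^2 - 7/40y^3 + 23/16y^2 - 4/7x.
  leading term y^4: no divisor's leading term divides it; move -7/5y^4 to the remainder.
  leading term x^3: subtract (x)·g_3 from 4/7x^3 - 7/16xy^2 - 7/40y^3 + 23/16y^2 - 4/7x → -99/80xy^2 - 7/40y^3 - 1/4x^2 - 1/10xy + 23/16y^2 + 1/4x
  leading term xy^2: subtract (99/560)·f_1 from -99/80xy^2 - 7/40y^3 - 1/4x^2 - 1/10xy + 23/16y^2 + 1/4x → -7/40y^3 + 16/35x^2 - 1/10xy + 23/16y^2 + 1/4x - 99/140
  leading term y^3: no divisor's leading term divides it; move -7/40y^3 to the remainder.
  leading term x^2: subtract (4/5)·g_3 from 16/35x^2 - 1/10xy + 23/16y^2 + 1/4x - 99/140 → -1/10xy + 319/400y^2 + 1/20x - 2/25y - 1/20
  leading term xy: subtract (-1/100)·f_2 from -1/10xy + 319/400y^2 + 1/20x - 2/25y - 1/20 → 319/400y^2 + 1/10x - 4/25y - 1/10
  leading term y^2: no divisor's leading term divides it; move 319/400y^2 to the remainder.
  leading term x: no divisor's leading term divides it; move 1/10x to the remainder.
  leading term y: no divisor's leading term divides it; move -4/25y to the remainder.
  leading term 1: no divisor's leading term divides it; move -1/10 to the remainder.
  remainder -7/5y^4 - 7/40y^3 + 319/400y^2 + 1/10x - 4/25y - 1/10 ≠ 0; add g_4 = -7/5y^4 - 7/40y^3 + 319/400y^2 + 1/10x - 4/25y - 1/10 to the basis.

S(f_2,g_3): lcm = x^2y. S = -7/5y^3 + 1/2x^2 - 99/80xy - 7/40y^2 - 1/2x + 23/16y.
  leading term y^3: no divisor's leading term divides it; move -7/5y^3 to the remainder.
  leading term x^2: subtract (7/8)·g_3 from 1/2x^2 - 99/80xy - 7/40y^2 - 1/2x + 23/16y → -99/80xy - 7/8y^2 - 23/32x + 27/20y + 23/32
  leading term xy: subtract (-99/800)·f_2 from -99/80xy - 7/8y^2 - 23/32x + 27/20y + 23/32 → -7/8y^2 - 1/10x + 9/25y + 1/10
  leading term y^2: no divisor's leading term divides it; move -7/8y^2 to the remainder.
  leading term x: no divisor's leading term divides it; move -1/10x to the remainder.
  leading term y: no divisor's leading term divides it; move 9/25y to the remainder.
  leading term 1: no divisor's leading term divides it; move 1/10 to the remainder.
  remainder -7/5y^3 - 7/8y^2 - 1/10x + 9/25y + 1/10 ≠ 0; add g_5 = -7/5y^3 - 7/8y^2 - 1/10x + 9/25y + 1/10 to the basis.

The other S-polynomials (S(f_1,g_4), S(f_2,g_4), S(g_3,g_4), S(f_1,g_5), S(f_2,g_5), S(g_3,g_5), S(g_4,g_5)) all reduce to 0 modulo the current basis, so we have a Gröbner basis.
Inter-reduce: drop elements whose leading term is divisible by another's, tail-reduce, and make monic.

G = {y^3 + 5/8y^2 + 1/14x - 9/35y - 1/14, x^2 + 7/5y^2 + 7/16x + 7/40y - 23/16, xy + 1/2x - 4/5y - 1/2}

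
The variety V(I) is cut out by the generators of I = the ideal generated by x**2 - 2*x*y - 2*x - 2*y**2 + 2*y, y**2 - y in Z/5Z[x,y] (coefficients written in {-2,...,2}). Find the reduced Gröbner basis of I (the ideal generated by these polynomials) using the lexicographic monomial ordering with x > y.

G = {x**2 - 2*x*y - 2*x, y**2 - y}

f_1 = x**2 - 2*x*y - 2*x - 2*y**2 + 2*y, LT = x**2.
f_2 = y**2 - y, LT = y**2.

The S-polynomials (S(f_1,f_2)) all reduce to 0 modulo the current basis, so we have a Gröbner basis.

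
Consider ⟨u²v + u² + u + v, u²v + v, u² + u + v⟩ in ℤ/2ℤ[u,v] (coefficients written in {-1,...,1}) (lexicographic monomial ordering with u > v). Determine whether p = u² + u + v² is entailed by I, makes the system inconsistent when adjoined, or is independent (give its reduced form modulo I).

First compute the reduced Gröbner basis of I by Buchberger's algorithm.
f_1 = u²v + u² + u + v, LT = u²v.
f_2 = u²v + v, LT = u²v.
f_3 = u² + u + v, LT = u².

S(f_1,f_2): lcm = u²v. S = u² + u.
  reduce S modulo (f_1, f_2, f_3):
  remainder v ≠ 0; add h_4 = v to the basis.

The other S-polynomials (S(f_1,f_3), S(f_2,f_3), S(f_1,h_4), S(f_2,h_4), S(f_3,h_4)) all reduce to 0 modulo the current basis, so we have a Gröbner basis.
Inter-reduce: drop elements whose leading term is divisible by another's, tail-reduce, and make monic.
Reduced Gröbner basis: {u² + u, v}.
Label its elements g_1 = u² + u, g_2 = v.

Reduce p = u² + u + v² modulo G:
  leading term u²: subtract (1)·g_1 from u² + u + v² → v²
  leading term v²: subtract (v)·g_2 from v² → 0
  normal form = 0.
Since the normal form is 0, p ∈ I.

Ideal membership is decidable via reduction modulo a Gröbner basis.

u² + u + v² lies in I (it reduces to 0).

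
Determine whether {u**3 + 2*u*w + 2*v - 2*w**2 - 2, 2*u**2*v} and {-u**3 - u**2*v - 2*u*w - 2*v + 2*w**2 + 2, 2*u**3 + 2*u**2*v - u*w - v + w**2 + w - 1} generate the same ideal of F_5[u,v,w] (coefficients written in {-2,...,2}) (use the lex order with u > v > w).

Two ideals are equal iff their reduced Gröbner bases coincide (the reduced basis is unique for a fixed ordering).
Buchberger on the first generating set:
f_1 = u**3 + 2*u*w + 2*v - 2*w**2 - 2, LT = u**3.
f_2 = 2*u**2*v, LT = u**2*v.

S(f_1,f_2): lcm = u**3*v. S = 2*u*v*w + 2*v**2 - 2*v*w**2 - 2*v.
  leading term u*v*w: no divisor's leading term divides it; move 2*u*v*w to the remainder.
  leading term v**2: no divisor's leading term divides it; move 2*v**2 to the remainder.
  leading term v*w**2: no divisor's leading term divides it; move -2*v*w**2 to the remainder.
  leading term v: no divisor's leading term divides it; move -2*v to the remainder.
  remainder 2*u*v*w + 2*v**2 - 2*v*w**2 - 2*v ≠ 0; add g_3 = 2*u*v*w + 2*v**2 - 2*v*w**2 - 2*v to the basis.

S(f_2,g_3): lcm = u**2*v*w. S = -u*v**2 + u*v*w**2 + u*v.
  leading term u*v**2: no divisor's leading term divides it; move -u*v**2 to the remainder.
  leading term u*v*w**2: subtract (-2*w)·g_3 from u*v*w**2 + u*v → u*v - v**2*w + v*w**3 + v*w
  leading term u*v: no divisor's leading term divides it; move u*v to the remainder.
  leading term v**2*w: no divisor's leading term divides it; move -v**2*w to the remainder.
  leading term v*w**3: no divisor's leading term divides it; move v*w**3 to the remainder.
  leading term v*w: no divisor's leading term divides it; move v*w to the remainder.
  remainder -u*v**2 + u*v - v**2*w + v*w**3 + v*w ≠ 0; add g_4 = -u*v**2 + u*v - v**2*w + v*w**3 + v*w to the basis.

S(f_2,g_4): lcm = u**2*v**2. S = u**2*v - u*v**2*w + u*v*w**3 + u*v*w.
  leading term u**2*v: subtract (-2)·f_2 from u**2*v - u*v**2*w + u*v*w**3 + u*v*w → -u*v**2*w + u*v*w**3 + u*v*w
  leading term u*v**2*w: subtract (2*v)·g_3 from -u*v**2*w + u*v*w**3 + u*v*w → u*v*w**3 + u*v*w + v**3 - v**2*w**2 - v**2
  leading term u*v*w**3: subtract (-2*w**2)·g_3 from u*v*w**3 + u*v*w + v**3 - v**2*w**2 - v**2 → u*v*w + v**3 - 2*v**2*w**2 - v**2 + v*w**4 + v*w**2
  leading term u*v*w: subtract (-2)·g_3 from u*v*w + v**3 - 2*v**2*w**2 - v**2 + v*w**4 + v*w**2 → v**3 - 2*v**2*w**2 - 2*v**2 + v*w**4 + 2*v*w**2 + v
  leading term v**3: no divisor's leading term divides it; move v**3 to the remainder.
  leading term v**2*w**2: no divisor's leading term divides it; move -2*v**2*w**2 to the remainder.
  leading term v**2: no divisor's leading term divides it; move -2*v**2 to the remainder.
  leading term v*w**4: no divisor's leading term divides it; move v*w**4 to the remainder.
  leading term v*w**2: no divisor's leading term divides it; move 2*v*w**2 to the remainder.
  leading term v: no divisor's leading term divides it; move v to the remainder.
  remainder v**3 - 2*v**2*w**2 - 2*v**2 + v*w**4 + 2*v*w**2 + v ≠ 0; add g_5 = v**3 - 2*v**2*w**2 - 2*v**2 + v*w**4 + 2*v*w**2 + v to the basis.

The other S-polynomials (S(f_1,g_3), S(f_1,g_4), S(g_3,g_4), S(f_1,g_5), S(f_2,g_5), S(g_3,g_5), S(g_4,g_5)) all reduce to 0 modulo the current basis, so we have a Gröbner basis.
Inter-reduce: drop elements whose leading term is divisible by another's, tail-reduce, and make monic.
Reduced Gröbner basis: {u**3 + 2*u*w + 2*v - 2*w**2 - 2, u**2*v, u*v**2 - u*v + v**2*w - v*w**3 - v*w, u*v*w + v**2 - v*w**2 - v, v**3 - 2*v**2*w**2 - 2*v**2 + v*w**4 + 2*v*w**2 + v}.

Buchberger on the second generating set:
h_1 = -u**3 - u**2*v - 2*u*w - 2*v + 2*w**2 + 2, LT = u**3.
h_2 = 2*u**3 + 2*u**2*v - u*w - v + w**2 + w - 1, LT = u**3.

S(h_1,h_2): lcm = u**3. S = 2*w + 1.
  leading term w: no divisor's leading term divides it; move 2*w to the remainder.
  leading term 1: no divisor's leading term divides it; move 1 to the remainder.
  remainder 2*w + 1 ≠ 0; add k_3 = 2*w + 1 to the basis.

The other S-polynomials (S(h_1,k_3), S(h_2,k_3)) all reduce to 0 modulo the current basis, so we have a Gröbner basis.
Inter-reduce: drop elements whose leading term is divisible by another's, tail-reduce, and make monic.
Reduced Gröbner basis: {u**3 + u**2*v - u + 2*v, w - 2}.

These differ, so the ideals are not equal.
The choice of monomial ordering does not affect the verdict — as long as both bases are computed under the same ordering, their equality decides ideal equality.

No, the ideals differ.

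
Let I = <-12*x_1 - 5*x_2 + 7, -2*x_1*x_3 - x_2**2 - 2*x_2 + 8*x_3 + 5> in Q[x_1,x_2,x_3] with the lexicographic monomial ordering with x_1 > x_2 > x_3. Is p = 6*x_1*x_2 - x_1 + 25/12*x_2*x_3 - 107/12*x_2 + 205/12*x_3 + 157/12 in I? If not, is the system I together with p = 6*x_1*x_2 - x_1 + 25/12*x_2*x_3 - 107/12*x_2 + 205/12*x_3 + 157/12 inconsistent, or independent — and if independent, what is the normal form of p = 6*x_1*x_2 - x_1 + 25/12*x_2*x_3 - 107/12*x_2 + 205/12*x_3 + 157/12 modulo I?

6*x_1*x_2 - x_1 + 25/12*x_2*x_3 - 107/12*x_2 + 205/12*x_3 + 157/12 lies in I (it reduces to 0).

First compute the reduced Gröbner basis of I by Buchberger's algorithm.
f_1 = -12*x_1 - 5*x_2 + 7, LT = x_1.
f_2 = -2*x_1*x_3 - x_2**2 - 2*x_2 + 8*x_3 + 5, LT = x_1*x_3.

S(f_1,f_2): lcm = x_1*x_3. S = -1/2*x_2**2 + 5/12*x_2*x_3 - x_2 + 41/12*x_3 + 5/2.
  leading term x_2**2: no divisor's leading term divides it; move -1/2*x_2**2 to the remainder.
  leading term x_2*x_3: no divisor's leading term divides it; move 5/12*x_2*x_3 to the remainder.
  leading term x_2: no divisor's leading term divides it; move -x_2 to the remainder.
  leading term x_3: no divisor's leading term divides it; move 41/12*x_3 to the remainder.
  leading term 1: no divisor's leading term divides it; move 5/2 to the remainder.
  remainder -1/2*x_2**2 + 5/12*x_2*x_3 - x_2 + 41/12*x_3 + 5/2 ≠ 0; add h_3 = -1/2*x_2**2 + 5/12*x_2*x_3 - x_2 + 41/12*x_3 + 5/2 to the basis.

The other S-polynomials (S(f_1,h_3), S(f_2,h_3)) all reduce to 0 modulo the current basis, so we have a Gröbner basis.
Inter-reduce: drop elements whose leading term is divisible by another's, tail-reduce, and make monic.
Reduced Gröbner basis: {x_1 + 5/12*x_2 - 7/12, x_2**2 - 5/6*x_2*x_3 + 2*x_2 - 41/6*x_3 - 5}.
Label its elements g_1 = x_1 + 5/12*x_2 - 7/12, g_2 = x_2**2 - 5/6*x_2*x_3 + 2*x_2 - 41/6*x_3 - 5.

Reduce p = 6*x_1*x_2 - x_1 + 25/12*x_2*x_3 - 107/12*x_2 + 205/12*x_3 + 157/12 modulo G:
  leading term x_1*x_2: subtract (6*x_2)·g_1 from 6*x_1*x_2 - x_1 + 25/12*x_2*x_3 - 107/12*x_2 + 205/12*x_3 + 157/12 → -x_1 - 5/2*x_2**2 + 25/12*x_2*x_3 - 65/12*x_2 + 205/12*x_3 + 157/12
  leading term x_1: subtract (-1)·g_1 from -x_1 - 5/2*x_2**2 + 25/12*x_2*x_3 - 65/12*x_2 + 205/12*x_3 + 157/12 → -5/2*x_2**2 + 25/12*x_2*x_3 - 5*x_2 + 205/12*x_3 + 25/2
  leading term x_2**2: subtract (-5/2)·g_2 from -5/2*x_2**2 + 25/12*x_2*x_3 - 5*x_2 + 205/12*x_3 + 25/2 → 0
  normal form = 0.
Since the normal form is 0, p ∈ I.

The remainder on division by a Gröbner basis is unique — it is the normal form.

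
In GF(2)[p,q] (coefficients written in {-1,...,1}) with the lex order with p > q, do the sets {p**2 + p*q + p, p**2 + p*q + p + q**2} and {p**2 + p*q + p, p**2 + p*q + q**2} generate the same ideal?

No, the ideals differ.

For a fixed monomial order, each ideal has a unique reduced Gröbner basis; comparing bases decides equality.
Buchberger on the first generating set:
f_1 = p**2 + p*q + p, LT = p**2.
f_2 = p**2 + p*q + p + q**2, LT = p**2.

S(f_1,f_2): lcm = p**2. S = q**2.
  reduce S modulo (f_1, f_2):
  remainder q**2 ≠ 0; add g_3 = q**2 to the basis.

The other S-polynomials (S(f_1,g_3), S(f_2,g_3)) all reduce to 0 modulo the current basis, so we have a Gröbner basis.
Inter-reduce: drop elements whose leading term is divisible by another's, tail-reduce, and make monic.
Reduced Gröbner basis: {p**2 + p*q + p, q**2}.

Buchberger on the second generating set:
h_1 = p**2 + p*q + p, LT = p**2.
h_2 = p**2 + p*q + q**2, LT = p**2.

S(h_1,h_2): lcm = p**2. S = p + q**2.
  reduce S modulo (h_1, h_2):
  remainder p + q**2 ≠ 0; add k_3 = p + q**2 to the basis.

S(h_1,k_3): lcm = p**2. S = p*q**2 + p*q + p.
  reduce S modulo (h_1, h_2, k_3):
  remainder q**4 + q**3 + q**2 ≠ 0; add k_4 = q**4 + q**3 + q**2 to the basis.

The other S-polynomials (S(h_2,k_3), S(h_1,k_4), S(h_2,k_4), S(k_3,k_4)) all reduce to 0 modulo the current basis, so we have a Gröbner basis.
Inter-reduce: drop elements whose leading term is divisible by another's, tail-reduce, and make monic.
Reduced Gröbner basis: {p + q**2, q**4 + q**3 + q**2}.

Since the reduced bases disagree, the two ideals are not the same.
The same test decides containment: I ⊆ J iff every generator of I reduces to 0 modulo a Gröbner basis of J.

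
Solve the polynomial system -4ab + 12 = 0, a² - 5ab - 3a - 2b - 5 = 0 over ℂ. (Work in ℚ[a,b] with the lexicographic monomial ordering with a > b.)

{(-3, -1), (3 + sqrt(11), -9/2 + 3*sqrt(11)/2), (3 - sqrt(11), -3*sqrt(11)/2 - 9/2)}

Compute a lex Gröbner basis by Buchberger's algorithm.
f_1 = -4ab + 12, LT = ab.
f_2 = a² - 5ab - 3a - 2b - 5, LT = a².

S(f_1,f_2): lcm = a²b. S = 5ab² + 3ab - 3a + 2b² + 5b.
  leading term ab²: subtract (-5/4b)·f_1 from 5ab² + 3ab - 3a + 2b² + 5b → 3ab - 3a + 2b² + 20b
  leading term ab: subtract (-¾)·f_1 from 3ab - 3a + 2b² + 20b → -3a + 2b² + 20b + 9
  leading term a: no divisor's leading term divides it; move -3a to the remainder.
  leading term b²: no divisor's leading term divides it; move 2b² to the remainder.
  leading term b: no divisor's leading term divides it; move 20b to the remainder.
  leading term 1: no divisor's leading term divides it; move 9 to the remainder.
  remainder -3a + 2b² + 20b + 9 ≠ 0; add h_3 = -3a + 2b² + 20b + 9 to the basis.

S(f_1,h_3): lcm = ab. S = ⅔b³ + 20/3b² + 3b - 3.
  leading term b³: no divisor's leading term divides it; move ⅔b³ to the remainder.
  leading term b²: no divisor's leading term divides it; move 20/3b² to the remainder.
  leading term b: no divisor's leading term divides it; move 3b to the remainder.
  leading term 1: no divisor's leading term divides it; move -3 to the remainder.
  remainder ⅔b³ + 20/3b² + 3b - 3 ≠ 0; add h_4 = ⅔b³ + 20/3b² + 3b - 3 to the basis.

The other S-polynomials (S(f_2,h_3), S(f_1,h_4), S(f_2,h_4), S(h_3,h_4)) all reduce to 0 modulo the current basis, so we have a Gröbner basis.
Inter-reduce: drop elements whose leading term is divisible by another's, tail-reduce, and make monic.
Reduced Gröbner basis: {a - ⅔b² - 20/3b - 3, b³ + 10b² + 9/2b - 9/2}.

From the last basis element, b³ + 10b² + 9/2b - 9/2 = 0, so b takes values in {-1, -9/2 + 3*sqrt(11)/2, -3*sqrt(11)/2 - 9/2}. Each choice, substituted upward through the basis, yields the corresponding point(s) of the solution set.
  b = -1: the earlier basis element becomes a + 3 = 0, giving a = -3 — point (-3, -1).
  b = -9/2 + 3*sqrt(11)/2: the earlier basis element becomes a - sqrt(11) - 3 = 0, giving a = 3 + sqrt(11) — point (3 + sqrt(11), -9/2 + 3*sqrt(11)/2).
  b = -3*sqrt(11)/2 - 9/2: the earlier basis element becomes a - 3 + sqrt(11) = 0, giving a = 3 - sqrt(11) — point (3 - sqrt(11), -3*sqrt(11)/2 - 9/2).
Check: every point annihilates each of the original generators.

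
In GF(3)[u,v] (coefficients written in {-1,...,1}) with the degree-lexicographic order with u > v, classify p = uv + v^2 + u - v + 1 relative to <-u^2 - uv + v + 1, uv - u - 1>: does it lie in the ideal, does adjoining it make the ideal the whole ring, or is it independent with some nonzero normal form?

uv + v^2 + u - v + 1 lies in I (it reduces to 0).

First compute the reduced Gröbner basis of I by Buchberger's algorithm.
f_1 = -u^2 - uv + v + 1, LT = u^2.
f_2 = uv - u - 1, LT = uv.

S(f_1,f_2): lcm = u^2v. S = uv^2 + u^2 - v^2 + u - v.
  leading term uv^2: subtract (v)·f_2 from uv^2 + u^2 - v^2 + u - v → u^2 + uv - v^2 + u
  leading term u^2: subtract (-1)·f_1 from u^2 + uv - v^2 + u → -v^2 + u + v + 1
  leading term v^2: no divisor's leading term divides it; move -v^2 to the remainder.
  leading term u: no divisor's leading term divides it; move u to the remainder.
  leading term v: no divisor's leading term divides it; move v to the remainder.
  leading term 1: no divisor's leading term divides it; move 1 to the remainder.
  remainder -v^2 + u + v + 1 ≠ 0; add h_3 = -v^2 + u + v + 1 to the basis.

S(f_1,h_3): leading monomials are coprime, so the S-polynomial reduces to 0 (Buchberger's first criterion).
S(f_2,h_3): lcm = uv^2. S = u^2 + u - v.
  leading term u^2: subtract (-1)·f_1 from u^2 + u - v → -uv + u + 1
  leading term uv: subtract (-1)·f_2 from -uv + u + 1 → 0
  remainder 0.

Every S-polynomial of the final basis reduces to 0, so we have a Gröbner basis.
Inter-reduce: drop elements whose leading term is divisible by another's, tail-reduce, and make monic.
Reduced Gröbner basis: {u^2 + u - v, uv - u - 1, v^2 - u - v - 1}.
Label its elements g_1 = u^2 + u - v, g_2 = uv - u - 1, g_3 = v^2 - u - v - 1.

Reduce p = uv + v^2 + u - v + 1 modulo G:
  leading term uv: subtract (1)·g_2 from uv + v^2 + u - v + 1 → v^2 - u - v - 1
  leading term v^2: subtract (1)·g_3 from v^2 - u - v - 1 → 0
  normal form = 0.
Since the normal form is 0, p ∈ I.

The remainder on division by a Gröbner basis is unique — it is the normal form.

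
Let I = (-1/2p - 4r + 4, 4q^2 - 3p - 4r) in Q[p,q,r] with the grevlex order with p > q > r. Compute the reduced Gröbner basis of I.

This is the nonlinear analogue of row-reducing a linear system.

f_1 = -1/2p - 4r + 4, LT = p.
f_2 = 4q^2 - 3p - 4r, LT = q^2.

The S-polynomials (S(f_1,f_2)) all reduce to 0 modulo the current basis, so we have a Gröbner basis.

G = {q^2 + 5r - 6, p + 8r - 8}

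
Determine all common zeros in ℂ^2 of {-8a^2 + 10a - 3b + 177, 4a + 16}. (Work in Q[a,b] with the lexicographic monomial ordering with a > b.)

{(-4, 3)}

Compute a lex Gröbner basis by Buchberger's algorithm.
f_1 = -8a^2 + 10a - 3b + 177, LT = a^2.
f_2 = 4a + 16, LT = a.

S(f_1,f_2): lcm = a^2. S = -21/4a + 3/8b - 177/8.
  leading term a: subtract (-21/16)·f_2 from -21/4a + 3/8b - 177/8 → 3/8b - 9/8
  leading term b: no divisor's leading term divides it; move 3/8b to the remainder.
  leading term 1: no divisor's leading term divides it; move -9/8 to the remainder.
  remainder 3/8b - 9/8 ≠ 0; add h_3 = 3/8b - 9/8 to the basis.

S(f_1,h_3): leading monomials are coprime, so the S-polynomial reduces to 0 (Buchberger's first criterion).
S(f_2,h_3): leading monomials are coprime, so the S-polynomial reduces to 0 (Buchberger's first criterion).
Every S-polynomial of the final basis reduces to 0, so we have a Gröbner basis.
Inter-reduce: drop elements whose leading term is divisible by another's, tail-reduce, and make monic.
Reduced Gröbner basis: {a + 4, b - 3}.

A lex Gröbner basis eliminates variables successively. Here b - 3 depends only on b, with roots {3}; lifting each root through the earlier basis elements recovers the full solutions.
  b = 3: the earlier basis element becomes a + 4 = 0, giving a = -4 — point (-4, 3).
Each listed point satisfies every original equation (direct substitution).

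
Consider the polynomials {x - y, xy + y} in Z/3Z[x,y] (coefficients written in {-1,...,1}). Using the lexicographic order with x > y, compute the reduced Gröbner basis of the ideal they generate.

f_1 = x - y, LT = x.
f_2 = xy + y, LT = xy.

S(f_1,f_2): lcm = xy. S = -y^{2} - y.
  reduce S modulo (f_1, f_2):
  remainder -y^{2} - y ≠ 0; add g_3 = -y^{2} - y to the basis.

The other S-polynomials (S(f_1,g_3), S(f_2,g_3)) all reduce to 0 modulo the current basis, so we have a Gröbner basis.
Inter-reduce: drop elements whose leading term is divisible by another's, tail-reduce, and make monic.

G = {x - y, y^{2} + y}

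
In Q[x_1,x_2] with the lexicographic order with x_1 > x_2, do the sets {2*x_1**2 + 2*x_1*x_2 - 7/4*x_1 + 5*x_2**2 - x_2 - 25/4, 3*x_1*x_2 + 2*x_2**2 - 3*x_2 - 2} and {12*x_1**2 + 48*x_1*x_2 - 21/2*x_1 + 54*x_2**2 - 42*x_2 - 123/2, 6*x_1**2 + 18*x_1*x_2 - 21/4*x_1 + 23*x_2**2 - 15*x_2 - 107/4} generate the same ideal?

Yes, the ideals are equal.

Two ideals are equal iff their reduced Gröbner bases coincide (the reduced basis is unique for a fixed ordering).
Buchberger on the first generating set:
f_1 = 2*x_1**2 + 2*x_1*x_2 - 7/4*x_1 + 5*x_2**2 - x_2 - 25/4, LT = x_1**2.
f_2 = 3*x_1*x_2 + 2*x_2**2 - 3*x_2 - 2, LT = x_1*x_2.

S(f_1,f_2): lcm = x_1**2*x_2. S = 1/3*x_1*x_2**2 + 1/8*x_1*x_2 + 2/3*x_1 + 5/2*x_2**3 - 1/2*x_2**2 - 25/8*x_2.
  leading term x_1*x_2**2: subtract (1/9*x_2)·f_2 from 1/3*x_1*x_2**2 + 1/8*x_1*x_2 + 2/3*x_1 + 5/2*x_2**3 - 1/2*x_2**2 - 25/8*x_2 → 1/8*x_1*x_2 + 2/3*x_1 + 41/18*x_2**3 - 1/6*x_2**2 - 209/72*x_2
  leading term x_1*x_2: subtract (1/24)·f_2 from 1/8*x_1*x_2 + 2/3*x_1 + 41/18*x_2**3 - 1/6*x_2**2 - 209/72*x_2 → 2/3*x_1 + 41/18*x_2**3 - 1/4*x_2**2 - 25/9*x_2 + 1/12
  leading term x_1: no divisor's leading term divides it; move 2/3*x_1 to the remainder.
  leading term x_2**3: no divisor's leading term divides it; move 41/18*x_2**3 to the remainder.
  leading term x_2**2: no divisor's leading term divides it; move -1/4*x_2**2 to the remainder.
  leading term x_2: no divisor's leading term divides it; move -25/9*x_2 to the remainder.
  leading term 1: no divisor's leading term divides it; move 1/12 to the remainder.
  remainder 2/3*x_1 + 41/18*x_2**3 - 1/4*x_2**2 - 25/9*x_2 + 1/12 ≠ 0; add g_3 = 2/3*x_1 + 41/18*x_2**3 - 1/4*x_2**2 - 25/9*x_2 + 1/12 to the basis.

S(f_1,g_3): lcm = x_1**2. S = -41/12*x_1*x_2**3 + 3/8*x_1*x_2**2 + 31/6*x_1*x_2 - x_1 + 5/2*x_2**2 - 1/2*x_2 - 25/8.
  leading term x_1*x_2**3: subtract (-41/36*x_2**2)·f_2 from -41/12*x_1*x_2**3 + 3/8*x_1*x_2**2 + 31/6*x_1*x_2 - x_1 + 5/2*x_2**2 - 1/2*x_2 - 25/8 → 3/8*x_1*x_2**2 + 31/6*x_1*x_2 - x_1 + 41/18*x_2**4 - 41/12*x_2**3 + 2/9*x_2**2 - 1/2*x_2 - 25/8
  leading term x_1*x_2**2: subtract (1/8*x_2)·f_2 from 3/8*x_1*x_2**2 + 31/6*x_1*x_2 - x_1 + 41/18*x_2**4 - 41/12*x_2**3 + 2/9*x_2**2 - 1/2*x_2 - 25/8 → 31/6*x_1*x_2 - x_1 + 41/18*x_2**4 - 11/3*x_2**3 + 43/72*x_2**2 - 1/4*x_2 - 25/8
  leading term x_1*x_2: subtract (31/18)·f_2 from 31/6*x_1*x_2 - x_1 + 41/18*x_2**4 - 11/3*x_2**3 + 43/72*x_2**2 - 1/4*x_2 - 25/8 → -x_1 + 41/18*x_2**4 - 11/3*x_2**3 - 205/72*x_2**2 + 59/12*x_2 + 23/72
  leading term x_1: subtract (-3/2)·g_3 from -x_1 + 41/18*x_2**4 - 11/3*x_2**3 - 205/72*x_2**2 + 59/12*x_2 + 23/72 → 41/18*x_2**4 - 1/4*x_2**3 - 29/9*x_2**2 + 3/4*x_2 + 4/9
  leading term x_2**4: no divisor's leading term divides it; move 41/18*x_2**4 to the remainder.
  leading term x_2**3: no divisor's leading term divides it; move -1/4*x_2**3 to the remainder.
  leading term x_2**2: no divisor's leading term divides it; move -29/9*x_2**2 to the remainder.
  leading term x_2: no divisor's leading term divides it; move 3/4*x_2 to the remainder.
  leading term 1: no divisor's leading term divides it; move 4/9 to the remainder.
  remainder 41/18*x_2**4 - 1/4*x_2**3 - 29/9*x_2**2 + 3/4*x_2 + 4/9 ≠ 0; add g_4 = 41/18*x_2**4 - 1/4*x_2**3 - 29/9*x_2**2 + 3/4*x_2 + 4/9 to the basis.

The other S-polynomials (S(f_2,g_3), S(f_1,g_4), S(f_2,g_4), S(g_3,g_4)) all reduce to 0 modulo the current basis, so we have a Gröbner basis.
Inter-reduce: drop elements whose leading term is divisible by another's, tail-reduce, and make monic.
Reduced Gröbner basis: {x_1 + 41/12*x_2**3 - 3/8*x_2**2 - 25/6*x_2 + 1/8, x_2**4 - 9/82*x_2**3 - 58/41*x_2**2 + 27/82*x_2 + 8/41}.

Buchberger on the second generating set:
h_1 = 12*x_1**2 + 48*x_1*x_2 - 21/2*x_1 + 54*x_2**2 - 42*x_2 - 123/2, LT = x_1**2.
h_2 = 6*x_1**2 + 18*x_1*x_2 - 21/4*x_1 + 23*x_2**2 - 15*x_2 - 107/4, LT = x_1**2.

S(h_1,h_2): lcm = x_1**2. S = x_1*x_2 + 2/3*x_2**2 - x_2 - 2/3.
  leading term x_1*x_2: no divisor's leading term divides it; move x_1*x_2 to the remainder.
  leading term x_2**2: no divisor's leading term divides it; move 2/3*x_2**2 to the remainder.
  leading term x_2: no divisor's leading term divides it; move -x_2 to the remainder.
  leading term 1: no divisor's leading term divides it; move -2/3 to the remainder.
  remainder x_1*x_2 + 2/3*x_2**2 - x_2 - 2/3 ≠ 0; add k_3 = x_1*x_2 + 2/3*x_2**2 - x_2 - 2/3 to the basis.

S(h_1,k_3): lcm = x_1**2*x_2. S = 10/3*x_1*x_2**2 + 1/8*x_1*x_2 + 2/3*x_1 + 9/2*x_2**3 - 7/2*x_2**2 - 41/8*x_2.
  leading term x_1*x_2**2: subtract (10/3*x_2)·k_3 from 10/3*x_1*x_2**2 + 1/8*x_1*x_2 + 2/3*x_1 + 9/2*x_2**3 - 7/2*x_2**2 - 41/8*x_2 → 1/8*x_1*x_2 + 2/3*x_1 + 41/18*x_2**3 - 1/6*x_2**2 - 209/72*x_2
  leading term x_1*x_2: subtract (1/8)·k_3 from 1/8*x_1*x_2 + 2/3*x_1 + 41/18*x_2**3 - 1/6*x_2**2 - 209/72*x_2 → 2/3*x_1 + 41/18*x_2**3 - 1/4*x_2**2 - 25/9*x_2 + 1/12
  leading term x_1: no divisor's leading term divides it; move 2/3*x_1 to the remainder.
  leading term x_2**3: no divisor's leading term divides it; move 41/18*x_2**3 to the remainder.
  leading term x_2**2: no divisor's leading term divides it; move -1/4*x_2**2 to the remainder.
  leading term x_2: no divisor's leading term divides it; move -25/9*x_2 to the remainder.
  leading term 1: no divisor's leading term divides it; move 1/12 to the remainder.
  remainder 2/3*x_1 + 41/18*x_2**3 - 1/4*x_2**2 - 25/9*x_2 + 1/12 ≠ 0; add k_4 = 2/3*x_1 + 41/18*x_2**3 - 1/4*x_2**2 - 25/9*x_2 + 1/12 to the basis.

S(h_1,k_4): lcm = x_1**2. S = -41/12*x_1*x_2**3 + 3/8*x_1*x_2**2 + 49/6*x_1*x_2 - x_1 + 9/2*x_2**2 - 7/2*x_2 - 41/8.
  leading term x_1*x_2**3: subtract (-41/12*x_2**2)·k_3 from -41/12*x_1*x_2**3 + 3/8*x_1*x_2**2 + 49/6*x_1*x_2 - x_1 + 9/2*x_2**2 - 7/2*x_2 - 41/8 → 3/8*x_1*x_2**2 + 49/6*x_1*x_2 - x_1 + 41/18*x_2**4 - 41/12*x_2**3 + 20/9*x_2**2 - 7/2*x_2 - 41/8
  leading term x_1*x_2**2: subtract (3/8*x_2)·k_3 from 3/8*x_1*x_2**2 + 49/6*x_1*x_2 - x_1 + 41/18*x_2**4 - 41/12*x_2**3 + 20/9*x_2**2 - 7/2*x_2 - 41/8 → 49/6*x_1*x_2 - x_1 + 41/18*x_2**4 - 11/3*x_2**3 + 187/72*x_2**2 - 13/4*x_2 - 41/8
  leading term x_1*x_2: subtract (49/6)·k_3 from 49/6*x_1*x_2 - x_1 + 41/18*x_2**4 - 11/3*x_2**3 + 187/72*x_2**2 - 13/4*x_2 - 41/8 → -x_1 + 41/18*x_2**4 - 11/3*x_2**3 - 205/72*x_2**2 + 59/12*x_2 + 23/72
  leading term x_1: subtract (-3/2)·k_4 from -x_1 + 41/18*x_2**4 - 11/3*x_2**3 - 205/72*x_2**2 + 59/12*x_2 + 23/72 → 41/18*x_2**4 - 1/4*x_2**3 - 29/9*x_2**2 + 3/4*x_2 + 4/9
  leading term x_2**4: no divisor's leading term divides it; move 41/18*x_2**4 to the remainder.
  leading term x_2**3: no divisor's leading term divides it; move -1/4*x_2**3 to the remainder.
  leading term x_2**2: no divisor's leading term divides it; move -29/9*x_2**2 to the remainder.
  leading term x_2: no divisor's leading term divides it; move 3/4*x_2 to the remainder.
  leading term 1: no divisor's leading term divides it; move 4/9 to the remainder.
  remainder 41/18*x_2**4 - 1/4*x_2**3 - 29/9*x_2**2 + 3/4*x_2 + 4/9 ≠ 0; add k_5 = 41/18*x_2**4 - 1/4*x_2**3 - 29/9*x_2**2 + 3/4*x_2 + 4/9 to the basis.

The other S-polynomials (S(h_2,k_3), S(h_2,k_4), S(k_3,k_4), S(h_1,k_5), S(h_2,k_5), S(k_3,k_5), S(k_4,k_5)) all reduce to 0 modulo the current basis, so we have a Gröbner basis.
Inter-reduce: drop elements whose leading term is divisible by another's, tail-reduce, and make monic.
Reduced Gröbner basis: {x_1 + 41/12*x_2**3 - 3/8*x_2**2 - 25/6*x_2 + 1/8, x_2**4 - 9/82*x_2**3 - 58/41*x_2**2 + 27/82*x_2 + 8/41}.

The two bases agree; hence the ideals are identical.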